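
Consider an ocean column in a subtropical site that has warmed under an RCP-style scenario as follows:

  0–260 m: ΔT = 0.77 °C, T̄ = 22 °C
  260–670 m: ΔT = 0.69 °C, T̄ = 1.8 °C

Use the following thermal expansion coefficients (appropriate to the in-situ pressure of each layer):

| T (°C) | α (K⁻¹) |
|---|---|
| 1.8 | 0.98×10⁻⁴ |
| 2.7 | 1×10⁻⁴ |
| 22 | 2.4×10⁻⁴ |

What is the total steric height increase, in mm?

75.8 mm of thermosteric rise

Layer 1 at 22 °C → α = 2.4×10⁻⁴ K⁻¹
Layer 2 at 1.8 °C → α = 0.98×10⁻⁴ K⁻¹
260 × 2.4×10⁻⁴ × 0.77 = 0.048048 m
260–670 m: 0.69 × 410 × 0.98×10⁻⁴ = 0.0277242 m
Δh = 0.048048 + 0.0277242 = 0.0757722 m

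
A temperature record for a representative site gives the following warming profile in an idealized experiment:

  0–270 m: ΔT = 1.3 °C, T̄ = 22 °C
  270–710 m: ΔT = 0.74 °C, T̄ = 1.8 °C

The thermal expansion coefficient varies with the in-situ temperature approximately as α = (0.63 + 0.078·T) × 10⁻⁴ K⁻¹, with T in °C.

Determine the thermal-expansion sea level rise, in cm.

Layer 1: α = (0.63 + 0.078×22)×10⁻⁴ = 2.346×10⁻⁴ K⁻¹
Layer 2: α = (0.63 + 0.078×1.8)×10⁻⁴ = 0.7704×10⁻⁴ K⁻¹
Layer 1: 270 × 1.3 × 2.346×10⁻⁴ = 0.0823446 m
440 × 0.7704×10⁻⁴ × 0.74 = 0.025084224 m
Δh = 0.0823446 + 0.025084224 = 0.107428824 m

Δh = 10.7 cm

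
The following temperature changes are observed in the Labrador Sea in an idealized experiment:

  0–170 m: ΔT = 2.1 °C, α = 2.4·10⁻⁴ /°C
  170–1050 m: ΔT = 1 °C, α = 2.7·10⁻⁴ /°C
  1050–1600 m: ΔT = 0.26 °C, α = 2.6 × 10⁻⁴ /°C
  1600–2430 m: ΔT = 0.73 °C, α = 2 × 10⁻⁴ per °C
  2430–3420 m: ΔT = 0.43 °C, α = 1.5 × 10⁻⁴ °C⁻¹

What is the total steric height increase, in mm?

550 mm of thermosteric rise

2.1 × 170 × 2.4×10⁻⁴ = 0.08568 m
170–1050 m: 2.7×10⁻⁴ × 1 × 880 = 0.23760 m
550 × 0.26 × 2.6×10⁻⁴ = 0.03718 m
1600–2430 m: 0.73 × 2×10⁻⁴ × 830 = 0.12118 m
2430–3420 m: 0.43 × 1.5×10⁻⁴ × 990 = 0.063855 m
Δh = 0.08568 + 0.23760 + 0.03718 + 0.12118 + 0.063855 = 0.545495 m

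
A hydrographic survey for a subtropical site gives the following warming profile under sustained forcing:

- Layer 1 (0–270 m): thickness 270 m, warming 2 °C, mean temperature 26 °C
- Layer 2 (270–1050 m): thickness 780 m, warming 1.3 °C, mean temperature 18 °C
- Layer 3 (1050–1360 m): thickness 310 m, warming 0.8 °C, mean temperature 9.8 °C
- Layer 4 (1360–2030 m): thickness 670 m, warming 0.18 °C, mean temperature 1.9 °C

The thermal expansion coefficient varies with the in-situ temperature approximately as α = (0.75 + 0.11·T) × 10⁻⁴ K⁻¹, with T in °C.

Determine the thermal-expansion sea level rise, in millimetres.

Layer 1: α = (0.75 + 0.11×26)×10⁻⁴ = 3.61×10⁻⁴ K⁻¹
Layer 2: α = (0.75 + 0.11×18)×10⁻⁴ = 2.73×10⁻⁴ K⁻¹
Layer 3: α = (0.75 + 0.11×9.8)×10⁻⁴ = 1.828×10⁻⁴ K⁻¹
Layer 4: α = (0.75 + 0.11×1.9)×10⁻⁴ = 0.959×10⁻⁴ K⁻¹
3.61×10⁻⁴ × 2 × 270 = 0.19494 m
2.73×10⁻⁴ × 1.3 × 780 = 0.276822 m
1050–1360 m: 310 × 0.8 × 1.828×10⁻⁴ = 0.0453344 m
1360–2030 m: 0.959×10⁻⁴ × 670 × 0.18 = 0.01156554 m
Δh = 0.19494 + 0.276822 + 0.0453344 + 0.01156554 = 0.52866194 m

529 mm of thermosteric rise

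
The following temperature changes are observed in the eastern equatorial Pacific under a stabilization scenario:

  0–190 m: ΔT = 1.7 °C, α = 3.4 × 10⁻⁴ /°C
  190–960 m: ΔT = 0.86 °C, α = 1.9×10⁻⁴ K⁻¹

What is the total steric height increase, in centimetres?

0–190 m: 1.7 × 3.4×10⁻⁴ × 190 = 0.10982 m
190–960 m: 0.86 × 1.9×10⁻⁴ × 770 = 0.125818 m
Δh = 0.10982 + 0.125818 = 0.235638 m

24 cm of thermosteric rise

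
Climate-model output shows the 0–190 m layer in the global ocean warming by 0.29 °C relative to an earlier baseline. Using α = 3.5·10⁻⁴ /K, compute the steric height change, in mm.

Δh = 19.3 mm

Δh = αΔT·H = 3.5×10⁻⁴ × 0.29 × 190 = 0.019285 m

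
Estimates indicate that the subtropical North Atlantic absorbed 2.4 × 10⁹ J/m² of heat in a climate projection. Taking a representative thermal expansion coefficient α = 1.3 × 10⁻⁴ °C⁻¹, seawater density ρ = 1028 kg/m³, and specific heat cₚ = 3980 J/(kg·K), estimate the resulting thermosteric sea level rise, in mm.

Δh = αQ/(ρcₚ) = 1.3×10⁻⁴ × 2.4×10⁹ / (1028 × 3980) ≈ 0.076257 m

Δh ≈ 76.3 mm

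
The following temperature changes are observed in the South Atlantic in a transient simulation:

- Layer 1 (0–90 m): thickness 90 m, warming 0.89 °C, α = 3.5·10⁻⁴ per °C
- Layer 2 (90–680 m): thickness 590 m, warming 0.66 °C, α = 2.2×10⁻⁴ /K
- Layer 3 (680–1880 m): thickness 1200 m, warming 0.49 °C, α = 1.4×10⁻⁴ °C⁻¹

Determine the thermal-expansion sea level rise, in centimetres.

Δh = 20 cm

90 × 0.89 × 3.5×10⁻⁴ = 0.028035 m
90–680 m: 2.2×10⁻⁴ × 590 × 0.66 = 0.085668 m
680–1880 m: 0.49 × 1200 × 1.4×10⁻⁴ = 0.08232 m
Δh = 0.028035 + 0.085668 + 0.08232 = 0.196023 m ≈ 20 cm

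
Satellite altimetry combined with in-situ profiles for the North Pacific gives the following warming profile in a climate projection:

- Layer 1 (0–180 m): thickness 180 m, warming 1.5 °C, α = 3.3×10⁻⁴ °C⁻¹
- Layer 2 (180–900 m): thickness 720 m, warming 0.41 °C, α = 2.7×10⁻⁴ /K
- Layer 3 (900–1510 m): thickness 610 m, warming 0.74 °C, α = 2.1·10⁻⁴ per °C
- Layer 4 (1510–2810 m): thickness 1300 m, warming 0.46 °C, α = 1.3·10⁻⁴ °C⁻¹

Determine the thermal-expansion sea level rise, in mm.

1.5 × 3.3×10⁻⁴ × 180 = 0.08910 m
Layer 2: 720 × 2.7×10⁻⁴ × 0.41 = 0.079704 m
0.74 × 2.1×10⁻⁴ × 610 = 0.094794 m
1510–2810 m: 1300 × 0.46 × 1.3×10⁻⁴ = 0.07774 m
Δh = 0.08910 + 0.079704 + 0.094794 + 0.07774 = 0.341338 m

Δh ≈ 341 mm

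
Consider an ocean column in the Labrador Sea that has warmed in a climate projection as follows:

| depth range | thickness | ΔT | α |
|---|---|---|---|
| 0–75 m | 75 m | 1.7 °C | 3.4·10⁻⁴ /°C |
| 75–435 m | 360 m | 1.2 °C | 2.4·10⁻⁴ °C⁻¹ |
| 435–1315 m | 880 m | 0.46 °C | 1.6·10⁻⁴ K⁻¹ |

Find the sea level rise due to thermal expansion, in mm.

about 210 mm

0–75 m: 3.4×10⁻⁴ × 75 × 1.7 = 0.04335 m
Layer 2: 360 × 1.2 × 2.4×10⁻⁴ = 0.10368 m
0.46 × 1.6×10⁻⁴ × 880 = 0.064768 m
Δh = 0.04335 + 0.10368 + 0.064768 = 0.211798 m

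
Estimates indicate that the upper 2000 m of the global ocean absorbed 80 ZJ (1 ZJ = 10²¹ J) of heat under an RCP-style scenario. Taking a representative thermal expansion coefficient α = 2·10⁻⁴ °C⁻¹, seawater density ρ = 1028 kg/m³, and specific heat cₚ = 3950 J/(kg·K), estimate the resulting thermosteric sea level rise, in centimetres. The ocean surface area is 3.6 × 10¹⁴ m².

Per unit area: Q = 80×10²¹ / (3.6×10¹⁴) ≈ 2.222×10⁸ J/m²
Δh = αQ/(ρcₚ) = 2×10⁻⁴ × 2.222×10⁸ / (1028 × 3950) ≈ 0.010944 m

Δh = 1.1 cm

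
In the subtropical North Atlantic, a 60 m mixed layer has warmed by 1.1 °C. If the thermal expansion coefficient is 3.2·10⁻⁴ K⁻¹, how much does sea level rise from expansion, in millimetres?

Δh = αΔT·H = 3.2×10⁻⁴ × 1.1 × 60 = 0.02112 m

about 21.1 mm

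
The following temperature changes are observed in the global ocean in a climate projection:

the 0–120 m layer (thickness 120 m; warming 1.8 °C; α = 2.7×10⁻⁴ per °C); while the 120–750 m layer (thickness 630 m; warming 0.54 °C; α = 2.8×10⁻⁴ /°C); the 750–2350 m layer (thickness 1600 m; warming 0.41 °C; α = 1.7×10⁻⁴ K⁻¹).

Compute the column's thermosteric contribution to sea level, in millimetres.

1.8 × 2.7×10⁻⁴ × 120 = 0.05832 m
630 × 2.8×10⁻⁴ × 0.54 = 0.095256 m
0.41 × 1600 × 1.7×10⁻⁴ = 0.11152 m
Δh = 0.05832 + 0.095256 + 0.11152 = 0.265096 m

about 265 mm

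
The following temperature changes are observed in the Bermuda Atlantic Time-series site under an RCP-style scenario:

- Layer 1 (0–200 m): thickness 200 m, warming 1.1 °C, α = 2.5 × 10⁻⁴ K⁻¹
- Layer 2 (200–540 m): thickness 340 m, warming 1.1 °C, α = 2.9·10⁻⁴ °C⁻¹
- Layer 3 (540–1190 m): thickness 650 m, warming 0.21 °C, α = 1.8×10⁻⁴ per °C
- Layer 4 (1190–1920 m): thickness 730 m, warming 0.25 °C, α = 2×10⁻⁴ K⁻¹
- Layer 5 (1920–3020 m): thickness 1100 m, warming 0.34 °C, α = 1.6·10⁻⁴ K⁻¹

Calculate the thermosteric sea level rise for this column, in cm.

about 28.4 cm

2.5×10⁻⁴ × 1.1 × 200 = 0.05500 m
Layer 2: 2.9×10⁻⁴ × 340 × 1.1 = 0.10846 m
Layer 3: 0.21 × 650 × 1.8×10⁻⁴ = 0.02457 m
730 × 0.25 × 2×10⁻⁴ = 0.03650 m
Layer 5: 1100 × 1.6×10⁻⁴ × 0.34 = 0.05984 m
Δh = 0.05500 + 0.10846 + 0.02457 + 0.03650 + 0.05984 = 0.28437 m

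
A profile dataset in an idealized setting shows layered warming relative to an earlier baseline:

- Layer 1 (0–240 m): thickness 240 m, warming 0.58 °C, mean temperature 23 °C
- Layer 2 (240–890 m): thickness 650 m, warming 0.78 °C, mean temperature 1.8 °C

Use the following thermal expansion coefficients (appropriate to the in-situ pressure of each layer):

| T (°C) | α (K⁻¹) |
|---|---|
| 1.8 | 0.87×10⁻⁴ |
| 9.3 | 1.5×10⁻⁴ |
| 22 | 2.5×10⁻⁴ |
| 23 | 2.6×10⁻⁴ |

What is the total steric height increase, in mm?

Layer 1 at 23 °C → α = 2.6×10⁻⁴ K⁻¹
Layer 2 at 1.8 °C → α = 0.87×10⁻⁴ K⁻¹
0.58 × 240 × 2.6×10⁻⁴ = 0.036192 m
Layer 2: 0.78 × 0.87×10⁻⁴ × 650 = 0.044109 m
Δh = 0.036192 + 0.044109 = 0.080301 m

Δh = 80.3 mm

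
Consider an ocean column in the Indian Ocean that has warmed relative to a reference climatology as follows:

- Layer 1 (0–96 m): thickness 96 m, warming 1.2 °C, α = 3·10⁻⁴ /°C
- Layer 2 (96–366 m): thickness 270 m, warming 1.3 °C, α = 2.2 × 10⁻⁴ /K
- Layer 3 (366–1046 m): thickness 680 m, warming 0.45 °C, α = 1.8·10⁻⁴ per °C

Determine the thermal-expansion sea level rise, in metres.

about 0.167 m

Layer 1: 1.2 × 96 × 3×10⁻⁴ = 0.03456 m
270 × 1.3 × 2.2×10⁻⁴ = 0.07722 m
366–1046 m: 0.45 × 1.8×10⁻⁴ × 680 = 0.05508 m
Δh = 0.03456 + 0.07722 + 0.05508 = 0.16686 m ≈ 0.167 m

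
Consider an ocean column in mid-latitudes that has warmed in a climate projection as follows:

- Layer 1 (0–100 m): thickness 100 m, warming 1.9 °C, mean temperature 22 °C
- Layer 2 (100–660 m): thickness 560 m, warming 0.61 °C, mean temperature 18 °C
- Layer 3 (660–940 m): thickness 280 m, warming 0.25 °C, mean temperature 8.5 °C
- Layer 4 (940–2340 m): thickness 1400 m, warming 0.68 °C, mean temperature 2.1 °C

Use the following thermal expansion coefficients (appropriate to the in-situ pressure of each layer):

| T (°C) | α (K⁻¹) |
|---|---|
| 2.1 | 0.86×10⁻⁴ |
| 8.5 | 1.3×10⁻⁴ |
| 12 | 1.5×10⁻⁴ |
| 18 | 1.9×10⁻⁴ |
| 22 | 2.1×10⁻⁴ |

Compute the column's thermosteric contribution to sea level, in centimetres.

Δh ≈ 19.6 cm

Layer 1 at 22 °C → α = 2.1×10⁻⁴ K⁻¹
Layer 2 at 18 °C → α = 1.9×10⁻⁴ K⁻¹
Layer 3 at 8.5 °C → α = 1.3×10⁻⁴ K⁻¹
Layer 4 at 2.1 °C → α = 0.86×10⁻⁴ K⁻¹
Layer 1: 1.9 × 2.1×10⁻⁴ × 100 = 0.03990 m
100–660 m: 560 × 1.9×10⁻⁴ × 0.61 = 0.064904 m
Layer 3: 0.25 × 280 × 1.3×10⁻⁴ = 0.00910 m
1400 × 0.68 × 0.86×10⁻⁴ = 0.081872 m
Δh = 0.03990 + 0.064904 + 0.00910 + 0.081872 = 0.195776 m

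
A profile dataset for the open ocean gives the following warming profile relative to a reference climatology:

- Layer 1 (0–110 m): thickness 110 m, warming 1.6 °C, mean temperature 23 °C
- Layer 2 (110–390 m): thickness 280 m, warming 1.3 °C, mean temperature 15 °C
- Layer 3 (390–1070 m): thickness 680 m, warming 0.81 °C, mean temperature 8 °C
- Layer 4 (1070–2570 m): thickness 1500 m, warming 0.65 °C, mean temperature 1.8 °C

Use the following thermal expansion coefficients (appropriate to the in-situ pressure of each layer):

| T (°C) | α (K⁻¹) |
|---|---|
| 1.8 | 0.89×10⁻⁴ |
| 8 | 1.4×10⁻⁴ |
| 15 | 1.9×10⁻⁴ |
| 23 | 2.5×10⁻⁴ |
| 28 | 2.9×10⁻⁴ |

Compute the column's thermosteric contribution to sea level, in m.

Layer 1 at 23 °C → α = 2.5×10⁻⁴ K⁻¹
Layer 2 at 15 °C → α = 1.9×10⁻⁴ K⁻¹
Layer 3 at 8 °C → α = 1.4×10⁻⁴ K⁻¹
Layer 4 at 1.8 °C → α = 0.89×10⁻⁴ K⁻¹
110 × 1.6 × 2.5×10⁻⁴ = 0.04400 m
1.3 × 280 × 1.9×10⁻⁴ = 0.06916 m
1.4×10⁻⁴ × 0.81 × 680 = 0.077112 m
Layer 4: 0.89×10⁻⁴ × 1500 × 0.65 = 0.086775 m
Δh = 0.04400 + 0.06916 + 0.077112 + 0.086775 = 0.277047 m

Δh ≈ 0.277 m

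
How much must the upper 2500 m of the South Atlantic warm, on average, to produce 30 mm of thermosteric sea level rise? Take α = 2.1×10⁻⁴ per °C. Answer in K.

ΔT = Δh/(αH) = 0.03 / (2.1×10⁻⁴ × 2500) ≈ 0.05714 K

about 0.0571 K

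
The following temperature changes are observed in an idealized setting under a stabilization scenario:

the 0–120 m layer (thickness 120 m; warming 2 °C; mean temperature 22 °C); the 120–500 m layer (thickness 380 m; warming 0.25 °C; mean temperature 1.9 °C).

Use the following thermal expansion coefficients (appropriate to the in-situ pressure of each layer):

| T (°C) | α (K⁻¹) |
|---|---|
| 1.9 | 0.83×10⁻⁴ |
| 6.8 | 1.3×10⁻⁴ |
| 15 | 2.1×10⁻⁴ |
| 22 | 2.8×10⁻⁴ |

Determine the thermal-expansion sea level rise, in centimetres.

Layer 1 at 22 °C → α = 2.8×10⁻⁴ K⁻¹
Layer 2 at 1.9 °C → α = 0.83×10⁻⁴ K⁻¹
Layer 1: 120 × 2.8×10⁻⁴ × 2 = 0.06720 m
120–500 m: 380 × 0.25 × 0.83×10⁻⁴ = 0.007885 m
Δh = 0.06720 + 0.007885 = 0.075085 m ≈ 7.51 cm

7.51 cm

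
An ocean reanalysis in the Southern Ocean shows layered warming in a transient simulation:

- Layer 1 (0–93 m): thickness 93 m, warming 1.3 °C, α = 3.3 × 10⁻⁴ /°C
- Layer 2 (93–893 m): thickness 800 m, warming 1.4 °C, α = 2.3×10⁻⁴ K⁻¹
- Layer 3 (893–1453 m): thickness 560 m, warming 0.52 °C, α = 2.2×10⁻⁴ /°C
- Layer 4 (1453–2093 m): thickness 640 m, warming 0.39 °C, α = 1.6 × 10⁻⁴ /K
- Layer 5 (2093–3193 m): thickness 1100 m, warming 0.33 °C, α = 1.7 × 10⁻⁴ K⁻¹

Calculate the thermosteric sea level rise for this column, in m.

0.46 m

93 × 1.3 × 3.3×10⁻⁴ = 0.039897 m
Layer 2: 800 × 1.4 × 2.3×10⁻⁴ = 0.25760 m
Layer 3: 2.2×10⁻⁴ × 560 × 0.52 = 0.064064 m
1453–2093 m: 0.39 × 1.6×10⁻⁴ × 640 = 0.039936 m
Layer 5: 0.33 × 1.7×10⁻⁴ × 1100 = 0.06171 m
Δh = 0.039897 + 0.25760 + 0.064064 + 0.039936 + 0.06171 = 0.463207 m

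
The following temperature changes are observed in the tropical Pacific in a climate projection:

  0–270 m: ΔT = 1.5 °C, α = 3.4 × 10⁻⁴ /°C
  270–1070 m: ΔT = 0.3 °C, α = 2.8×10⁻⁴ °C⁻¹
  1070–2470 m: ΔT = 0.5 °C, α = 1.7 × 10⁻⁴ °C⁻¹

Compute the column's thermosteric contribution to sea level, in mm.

324 mm of thermosteric rise

0–270 m: 3.4×10⁻⁴ × 270 × 1.5 = 0.13770 m
270–1070 m: 2.8×10⁻⁴ × 0.3 × 800 = 0.06720 m
1.7×10⁻⁴ × 1400 × 0.5 = 0.11900 m
Δh = 0.13770 + 0.06720 + 0.11900 = 0.32390 m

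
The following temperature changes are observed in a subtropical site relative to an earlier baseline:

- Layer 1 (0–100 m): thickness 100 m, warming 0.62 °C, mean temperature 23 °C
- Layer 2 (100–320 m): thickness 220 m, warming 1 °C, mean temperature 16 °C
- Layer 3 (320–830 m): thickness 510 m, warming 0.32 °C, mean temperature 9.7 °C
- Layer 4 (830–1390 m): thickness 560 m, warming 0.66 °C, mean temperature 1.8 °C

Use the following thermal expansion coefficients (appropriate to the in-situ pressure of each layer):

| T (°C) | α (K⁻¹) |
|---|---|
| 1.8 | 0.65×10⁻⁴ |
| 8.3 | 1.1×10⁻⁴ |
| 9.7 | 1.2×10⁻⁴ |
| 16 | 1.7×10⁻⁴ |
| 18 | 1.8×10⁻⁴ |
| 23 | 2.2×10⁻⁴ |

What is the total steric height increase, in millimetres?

Layer 1 at 23 °C → α = 2.2×10⁻⁴ K⁻¹
Layer 2 at 16 °C → α = 1.7×10⁻⁴ K⁻¹
Layer 3 at 9.7 °C → α = 1.2×10⁻⁴ K⁻¹
Layer 4 at 1.8 °C → α = 0.65×10⁻⁴ K⁻¹
0–100 m: 100 × 2.2×10⁻⁴ × 0.62 = 0.01364 m
100–320 m: 1 × 1.7×10⁻⁴ × 220 = 0.03740 m
320–830 m: 510 × 1.2×10⁻⁴ × 0.32 = 0.019584 m
830–1390 m: 0.66 × 0.65×10⁻⁴ × 560 = 0.024024 m
Δh = 0.01364 + 0.03740 + 0.019584 + 0.024024 = 0.094648 m

Δh = 94.6 mm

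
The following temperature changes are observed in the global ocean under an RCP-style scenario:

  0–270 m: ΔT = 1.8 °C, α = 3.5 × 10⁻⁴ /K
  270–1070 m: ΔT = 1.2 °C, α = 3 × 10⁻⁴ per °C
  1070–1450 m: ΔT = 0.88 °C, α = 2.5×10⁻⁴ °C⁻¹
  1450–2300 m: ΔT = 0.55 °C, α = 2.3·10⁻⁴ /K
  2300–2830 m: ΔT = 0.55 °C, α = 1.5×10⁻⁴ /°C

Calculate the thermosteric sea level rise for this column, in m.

Layer 1: 3.5×10⁻⁴ × 1.8 × 270 = 0.17010 m
270–1070 m: 3×10⁻⁴ × 800 × 1.2 = 0.28800 m
1070–1450 m: 2.5×10⁻⁴ × 0.88 × 380 = 0.08360 m
Layer 4: 2.3×10⁻⁴ × 0.55 × 850 = 0.107525 m
2300–2830 m: 0.55 × 530 × 1.5×10⁻⁴ = 0.043725 m
Δh = 0.17010 + 0.28800 + 0.08360 + 0.107525 + 0.043725 = 0.69295 m ≈ 0.693 m

0.693 m of thermosteric rise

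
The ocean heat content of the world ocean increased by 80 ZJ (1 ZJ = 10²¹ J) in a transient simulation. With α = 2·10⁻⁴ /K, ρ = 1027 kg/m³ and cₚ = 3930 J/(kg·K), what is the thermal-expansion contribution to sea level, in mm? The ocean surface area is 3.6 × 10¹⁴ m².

11.0 mm of thermosteric rise

Per unit area: Q = 80×10²¹ / (3.6×10¹⁴) ≈ 2.222×10⁸ J/m²
Δh = αQ/(ρcₚ) = 2×10⁻⁴ × 2.222×10⁸ / (1027 × 3930) ≈ 0.011011 m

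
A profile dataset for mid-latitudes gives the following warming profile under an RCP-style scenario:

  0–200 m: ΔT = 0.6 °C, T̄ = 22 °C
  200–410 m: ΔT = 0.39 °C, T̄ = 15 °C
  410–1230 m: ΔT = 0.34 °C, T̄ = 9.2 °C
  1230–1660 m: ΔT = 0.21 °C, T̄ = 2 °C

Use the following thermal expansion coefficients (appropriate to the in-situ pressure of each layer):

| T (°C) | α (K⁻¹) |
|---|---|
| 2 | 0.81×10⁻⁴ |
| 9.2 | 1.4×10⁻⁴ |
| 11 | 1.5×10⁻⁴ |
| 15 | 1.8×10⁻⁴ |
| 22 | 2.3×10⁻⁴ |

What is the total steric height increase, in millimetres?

about 88.7 mm

Layer 1 at 22 °C → α = 2.3×10⁻⁴ K⁻¹
Layer 2 at 15 °C → α = 1.8×10⁻⁴ K⁻¹
Layer 3 at 9.2 °C → α = 1.4×10⁻⁴ K⁻¹
Layer 4 at 2 °C → α = 0.81×10⁻⁴ K⁻¹
Layer 1: 0.6 × 200 × 2.3×10⁻⁴ = 0.02760 m
200–410 m: 1.8×10⁻⁴ × 210 × 0.39 = 0.014742 m
1.4×10⁻⁴ × 820 × 0.34 = 0.039032 m
Layer 4: 0.81×10⁻⁴ × 430 × 0.21 = 0.0073143 m
Δh = 0.02760 + 0.014742 + 0.039032 + 0.0073143 = 0.0886883 m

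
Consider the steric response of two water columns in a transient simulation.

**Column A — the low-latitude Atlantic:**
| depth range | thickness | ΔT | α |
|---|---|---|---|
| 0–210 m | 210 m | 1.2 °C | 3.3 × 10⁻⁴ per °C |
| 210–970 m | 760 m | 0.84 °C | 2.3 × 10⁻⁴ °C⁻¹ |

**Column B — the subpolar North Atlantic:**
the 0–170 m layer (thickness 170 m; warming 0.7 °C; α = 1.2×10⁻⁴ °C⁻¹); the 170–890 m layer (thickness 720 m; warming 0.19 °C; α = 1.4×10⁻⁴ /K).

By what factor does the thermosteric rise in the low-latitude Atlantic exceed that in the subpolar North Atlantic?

≈ 6.9×

A 0–210 m: 1.2 × 210 × 3.3×10⁻⁴ = 0.08316 m
A Layer 2: 760 × 0.84 × 2.3×10⁻⁴ = 0.146832 m
A total: 0.229992 m
B 170 × 1.2×10⁻⁴ × 0.7 = 0.01428 m
B 170–890 m: 0.19 × 720 × 1.4×10⁻⁴ = 0.019152 m
B total: 0.033432 m
Ratio: 0.229992 / 0.033432 ≈ 6.879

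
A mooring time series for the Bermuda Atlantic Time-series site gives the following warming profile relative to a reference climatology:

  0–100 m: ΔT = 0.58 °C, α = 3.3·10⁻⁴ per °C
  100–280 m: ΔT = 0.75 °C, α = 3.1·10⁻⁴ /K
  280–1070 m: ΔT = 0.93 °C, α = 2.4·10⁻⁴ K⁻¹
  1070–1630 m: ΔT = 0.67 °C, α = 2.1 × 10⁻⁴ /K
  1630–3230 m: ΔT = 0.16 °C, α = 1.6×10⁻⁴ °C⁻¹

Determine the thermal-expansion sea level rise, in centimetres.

0–100 m: 100 × 0.58 × 3.3×10⁻⁴ = 0.01914 m
100–280 m: 3.1×10⁻⁴ × 180 × 0.75 = 0.04185 m
0.93 × 2.4×10⁻⁴ × 790 = 0.176328 m
2.1×10⁻⁴ × 0.67 × 560 = 0.078792 m
Layer 5: 0.16 × 1600 × 1.6×10⁻⁴ = 0.04096 m
Δh = 0.01914 + 0.04185 + 0.176328 + 0.078792 + 0.04096 = 0.35707 m

35.7 cm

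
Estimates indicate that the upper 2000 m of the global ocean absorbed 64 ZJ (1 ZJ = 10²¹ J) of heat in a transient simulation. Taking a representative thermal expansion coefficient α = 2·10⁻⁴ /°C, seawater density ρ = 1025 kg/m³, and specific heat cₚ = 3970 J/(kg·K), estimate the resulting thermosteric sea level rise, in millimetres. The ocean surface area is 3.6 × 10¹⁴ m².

Δh = 8.74 mm

Per unit area: Q = 64×10²¹ / (3.6×10¹⁴) ≈ 1.778×10⁸ J/m²
Δh = αQ/(ρcₚ) = 2×10⁻⁴ × 1.778×10⁸ / (1025 × 3970) ≈ 0.0087387 m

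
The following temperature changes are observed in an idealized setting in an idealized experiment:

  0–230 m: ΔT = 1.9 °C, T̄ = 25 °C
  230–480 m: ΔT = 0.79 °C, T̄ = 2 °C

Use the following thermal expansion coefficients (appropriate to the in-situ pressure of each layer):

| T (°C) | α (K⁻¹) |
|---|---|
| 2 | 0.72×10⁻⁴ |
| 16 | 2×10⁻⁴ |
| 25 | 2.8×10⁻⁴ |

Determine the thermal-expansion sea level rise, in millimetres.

Δh = 137 mm

Layer 1 at 25 °C → α = 2.8×10⁻⁴ K⁻¹
Layer 2 at 2 °C → α = 0.72×10⁻⁴ K⁻¹
0–230 m: 230 × 2.8×10⁻⁴ × 1.9 = 0.12236 m
0.79 × 250 × 0.72×10⁻⁴ = 0.01422 m
Δh = 0.12236 + 0.01422 = 0.13658 m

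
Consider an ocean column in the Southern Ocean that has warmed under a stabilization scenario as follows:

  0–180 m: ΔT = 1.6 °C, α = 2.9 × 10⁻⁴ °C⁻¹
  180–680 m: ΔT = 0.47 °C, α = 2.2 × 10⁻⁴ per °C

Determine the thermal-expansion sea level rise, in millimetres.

135 mm

0–180 m: 1.6 × 180 × 2.9×10⁻⁴ = 0.08352 m
180–680 m: 2.2×10⁻⁴ × 0.47 × 500 = 0.05170 m
Δh = 0.08352 + 0.05170 = 0.13522 m ≈ 135 mm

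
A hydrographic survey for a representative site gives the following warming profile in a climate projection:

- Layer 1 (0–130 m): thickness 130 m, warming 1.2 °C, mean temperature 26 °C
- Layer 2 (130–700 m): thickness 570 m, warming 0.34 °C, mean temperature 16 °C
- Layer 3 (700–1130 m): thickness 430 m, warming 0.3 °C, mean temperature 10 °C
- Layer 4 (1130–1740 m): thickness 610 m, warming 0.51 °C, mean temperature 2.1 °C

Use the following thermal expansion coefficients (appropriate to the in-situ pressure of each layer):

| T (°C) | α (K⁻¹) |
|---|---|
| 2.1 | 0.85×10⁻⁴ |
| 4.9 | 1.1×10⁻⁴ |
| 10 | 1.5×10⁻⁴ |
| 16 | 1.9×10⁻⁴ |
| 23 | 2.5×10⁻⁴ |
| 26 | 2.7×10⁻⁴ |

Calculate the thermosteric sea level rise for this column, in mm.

125 mm

Layer 1 at 26 °C → α = 2.7×10⁻⁴ K⁻¹
Layer 2 at 16 °C → α = 1.9×10⁻⁴ K⁻¹
Layer 3 at 10 °C → α = 1.5×10⁻⁴ K⁻¹
Layer 4 at 2.1 °C → α = 0.85×10⁻⁴ K⁻¹
0–130 m: 2.7×10⁻⁴ × 1.2 × 130 = 0.04212 m
Layer 2: 1.9×10⁻⁴ × 0.34 × 570 = 0.036822 m
700–1130 m: 430 × 1.5×10⁻⁴ × 0.3 = 0.01935 m
610 × 0.51 × 0.85×10⁻⁴ = 0.0264435 m
Δh = 0.04212 + 0.036822 + 0.01935 + 0.0264435 = 0.1247355 m ≈ 125 mm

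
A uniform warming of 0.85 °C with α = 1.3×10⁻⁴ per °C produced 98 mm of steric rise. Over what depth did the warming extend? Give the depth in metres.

H = Δh/(αΔT) = 0.098 / (1.3×10⁻⁴ × 0.85) ≈ 886.9 m

about 887 m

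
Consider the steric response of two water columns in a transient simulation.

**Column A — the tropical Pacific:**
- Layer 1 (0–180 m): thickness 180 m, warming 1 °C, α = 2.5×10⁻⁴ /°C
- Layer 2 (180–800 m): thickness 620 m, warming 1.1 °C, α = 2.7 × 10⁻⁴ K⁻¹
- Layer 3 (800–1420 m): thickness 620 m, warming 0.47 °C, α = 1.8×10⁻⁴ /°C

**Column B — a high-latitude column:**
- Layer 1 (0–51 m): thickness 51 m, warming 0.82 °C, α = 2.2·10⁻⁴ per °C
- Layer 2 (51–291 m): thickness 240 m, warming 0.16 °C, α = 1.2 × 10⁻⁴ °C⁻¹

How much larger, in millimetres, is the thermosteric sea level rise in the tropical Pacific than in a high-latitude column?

A 0–180 m: 2.5×10⁻⁴ × 180 × 1 = 0.04500 m
A Layer 2: 2.7×10⁻⁴ × 1.1 × 620 = 0.18414 m
A 0.47 × 1.8×10⁻⁴ × 620 = 0.052452 m
A total: 0.281592 m
B 0–51 m: 51 × 2.2×10⁻⁴ × 0.82 = 0.0092004 m
B 0.16 × 240 × 1.2×10⁻⁴ = 0.004608 m
B total: 0.0138084 m
Difference: 0.281592 − 0.0138084 = 0.2677836 m

Δh_A − Δh_B ≈ 268 mm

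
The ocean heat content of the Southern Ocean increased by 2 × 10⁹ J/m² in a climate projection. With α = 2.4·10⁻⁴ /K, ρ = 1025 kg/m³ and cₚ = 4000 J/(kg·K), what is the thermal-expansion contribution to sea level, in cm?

Δh = αQ/(ρcₚ) = 2.4×10⁻⁴ × 2×10⁹ / (1025 × 4000) ≈ 0.11707 m

11.7 cm of thermosteric rise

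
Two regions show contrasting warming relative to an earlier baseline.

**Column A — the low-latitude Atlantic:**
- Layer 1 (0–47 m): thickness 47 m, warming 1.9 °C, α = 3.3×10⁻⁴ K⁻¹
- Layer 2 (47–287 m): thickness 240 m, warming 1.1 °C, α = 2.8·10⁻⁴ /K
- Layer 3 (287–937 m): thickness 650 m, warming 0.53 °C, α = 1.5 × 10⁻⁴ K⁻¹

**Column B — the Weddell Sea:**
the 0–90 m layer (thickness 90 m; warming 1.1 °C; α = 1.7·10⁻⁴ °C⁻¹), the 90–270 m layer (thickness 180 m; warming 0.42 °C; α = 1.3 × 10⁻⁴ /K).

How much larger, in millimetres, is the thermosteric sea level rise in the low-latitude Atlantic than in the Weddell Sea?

Δh_A − Δh_B ≈ 128 mm

A 0–47 m: 47 × 1.9 × 3.3×10⁻⁴ = 0.029469 m
A 47–287 m: 1.1 × 2.8×10⁻⁴ × 240 = 0.07392 m
A 650 × 1.5×10⁻⁴ × 0.53 = 0.051675 m
A total: 0.155064 m
B Layer 1: 90 × 1.1 × 1.7×10⁻⁴ = 0.01683 m
B 0.42 × 180 × 1.3×10⁻⁴ = 0.009828 m
B total: 0.026658 m
Difference: 0.155064 − 0.026658 = 0.128406 m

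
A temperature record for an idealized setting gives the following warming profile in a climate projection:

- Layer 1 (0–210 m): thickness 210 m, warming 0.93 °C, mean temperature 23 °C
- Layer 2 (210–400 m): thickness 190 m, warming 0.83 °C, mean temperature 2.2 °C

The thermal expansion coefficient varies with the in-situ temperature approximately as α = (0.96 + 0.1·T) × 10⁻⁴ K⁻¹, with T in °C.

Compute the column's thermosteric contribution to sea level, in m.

Layer 1: α = (0.96 + 0.1×23)×10⁻⁴ = 3.26×10⁻⁴ K⁻¹
Layer 2: α = (0.96 + 0.1×2.2)×10⁻⁴ = 1.18×10⁻⁴ K⁻¹
0–210 m: 3.26×10⁻⁴ × 0.93 × 210 = 0.0636678 m
Layer 2: 0.83 × 190 × 1.18×10⁻⁴ = 0.0186086 m
Δh = 0.0636678 + 0.0186086 = 0.0822764 m

Δh ≈ 0.0823 m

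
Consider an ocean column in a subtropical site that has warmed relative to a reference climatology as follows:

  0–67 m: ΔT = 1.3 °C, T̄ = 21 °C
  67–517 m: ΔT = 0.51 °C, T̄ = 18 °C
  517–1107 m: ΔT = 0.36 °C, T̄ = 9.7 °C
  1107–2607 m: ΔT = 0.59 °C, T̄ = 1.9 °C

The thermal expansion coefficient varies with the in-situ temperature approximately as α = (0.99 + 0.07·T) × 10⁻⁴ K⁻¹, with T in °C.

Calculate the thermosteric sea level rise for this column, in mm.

Layer 1: α = (0.99 + 0.07×21)×10⁻⁴ = 2.46×10⁻⁴ K⁻¹
Layer 2: α = (0.99 + 0.07×18)×10⁻⁴ = 2.25×10⁻⁴ K⁻¹
Layer 3: α = (0.99 + 0.07×9.7)×10⁻⁴ = 1.669×10⁻⁴ K⁻¹
Layer 4: α = (0.99 + 0.07×1.9)×10⁻⁴ = 1.123×10⁻⁴ K⁻¹
0–67 m: 67 × 2.46×10⁻⁴ × 1.3 = 0.0214266 m
2.25×10⁻⁴ × 450 × 0.51 = 0.0516375 m
Layer 3: 590 × 1.669×10⁻⁴ × 0.36 = 0.03544956 m
Layer 4: 1.123×10⁻⁴ × 1500 × 0.59 = 0.0993855 m
Δh = 0.0214266 + 0.0516375 + 0.03544956 + 0.0993855 = 0.20789916 m

210 mm of thermosteric rise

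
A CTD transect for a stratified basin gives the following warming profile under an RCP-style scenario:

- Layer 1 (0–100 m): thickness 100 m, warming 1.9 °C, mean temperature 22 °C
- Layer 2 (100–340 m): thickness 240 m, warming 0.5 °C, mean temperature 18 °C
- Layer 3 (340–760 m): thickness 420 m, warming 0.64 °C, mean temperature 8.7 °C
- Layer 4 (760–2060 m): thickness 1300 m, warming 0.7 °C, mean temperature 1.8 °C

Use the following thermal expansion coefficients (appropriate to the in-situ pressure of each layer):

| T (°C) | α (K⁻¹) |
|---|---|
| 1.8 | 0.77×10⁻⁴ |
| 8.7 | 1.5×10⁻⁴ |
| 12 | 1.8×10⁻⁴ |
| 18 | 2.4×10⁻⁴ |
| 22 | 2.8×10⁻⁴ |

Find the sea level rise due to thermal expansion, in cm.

Layer 1 at 22 °C → α = 2.8×10⁻⁴ K⁻¹
Layer 2 at 18 °C → α = 2.4×10⁻⁴ K⁻¹
Layer 3 at 8.7 °C → α = 1.5×10⁻⁴ K⁻¹
Layer 4 at 1.8 °C → α = 0.77×10⁻⁴ K⁻¹
0–100 m: 100 × 1.9 × 2.8×10⁻⁴ = 0.05320 m
100–340 m: 0.5 × 240 × 2.4×10⁻⁴ = 0.02880 m
Layer 3: 1.5×10⁻⁴ × 0.64 × 420 = 0.04032 m
760–2060 m: 0.77×10⁻⁴ × 0.7 × 1300 = 0.07007 m
Δh = 0.05320 + 0.02880 + 0.04032 + 0.07007 = 0.19239 m ≈ 19.2 cm

Δh = 19.2 cm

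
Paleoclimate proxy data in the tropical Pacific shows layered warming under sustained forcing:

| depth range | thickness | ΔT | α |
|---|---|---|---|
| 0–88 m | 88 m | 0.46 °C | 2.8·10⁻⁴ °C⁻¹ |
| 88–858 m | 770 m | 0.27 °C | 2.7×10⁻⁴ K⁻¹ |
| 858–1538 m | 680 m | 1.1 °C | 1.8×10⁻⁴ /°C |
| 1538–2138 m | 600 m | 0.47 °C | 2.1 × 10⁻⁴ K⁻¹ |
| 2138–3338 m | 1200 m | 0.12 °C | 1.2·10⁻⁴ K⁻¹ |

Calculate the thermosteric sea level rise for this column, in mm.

Layer 1: 2.8×10⁻⁴ × 0.46 × 88 = 0.0113344 m
770 × 0.27 × 2.7×10⁻⁴ = 0.056133 m
1.8×10⁻⁴ × 680 × 1.1 = 0.13464 m
600 × 2.1×10⁻⁴ × 0.47 = 0.05922 m
Layer 5: 0.12 × 1200 × 1.2×10⁻⁴ = 0.01728 m
Δh = 0.0113344 + 0.056133 + 0.13464 + 0.05922 + 0.01728 = 0.2786074 m

Δh = 279 mm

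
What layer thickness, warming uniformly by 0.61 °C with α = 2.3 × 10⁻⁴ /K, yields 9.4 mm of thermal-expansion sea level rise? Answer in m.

H = Δh/(αΔT) = 0.0094 / (2.3×10⁻⁴ × 0.61) ≈ 67.00 m

67.0 m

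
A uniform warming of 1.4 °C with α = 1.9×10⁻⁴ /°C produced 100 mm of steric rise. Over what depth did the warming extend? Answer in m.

about 376 m

H = Δh/(αΔT) = 0.1 / (1.9×10⁻⁴ × 1.4) ≈ 375.9 m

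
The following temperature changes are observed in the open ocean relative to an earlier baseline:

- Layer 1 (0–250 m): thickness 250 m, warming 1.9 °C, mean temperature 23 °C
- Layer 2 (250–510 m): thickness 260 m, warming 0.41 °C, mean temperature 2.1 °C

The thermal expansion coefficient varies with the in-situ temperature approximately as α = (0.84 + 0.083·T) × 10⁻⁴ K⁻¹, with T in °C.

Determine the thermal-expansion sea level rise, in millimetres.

Layer 1: α = (0.84 + 0.083×23)×10⁻⁴ = 2.749×10⁻⁴ K⁻¹
Layer 2: α = (0.84 + 0.083×2.1)×10⁻⁴ = 1.0143×10⁻⁴ K⁻¹
Layer 1: 2.749×10⁻⁴ × 250 × 1.9 = 0.1305775 m
250–510 m: 0.41 × 1.0143×10⁻⁴ × 260 = 0.010812438 m
Δh = 0.1305775 + 0.010812438 = 0.141389938 m

140 mm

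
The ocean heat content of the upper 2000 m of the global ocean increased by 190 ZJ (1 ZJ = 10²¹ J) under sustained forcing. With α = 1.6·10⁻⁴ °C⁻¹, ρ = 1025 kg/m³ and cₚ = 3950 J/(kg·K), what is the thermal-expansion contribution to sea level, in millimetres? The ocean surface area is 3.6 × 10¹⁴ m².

Δh ≈ 20.9 mm

Per unit area: Q = 190×10²¹ / (3.6×10¹⁴) ≈ 5.278×10⁸ J/m²
Δh = αQ/(ρcₚ) = 1.6×10⁻⁴ × 5.278×10⁸ / (1025 × 3950) ≈ 0.020858 m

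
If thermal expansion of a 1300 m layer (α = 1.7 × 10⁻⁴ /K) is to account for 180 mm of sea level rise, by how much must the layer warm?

0.81 °C

ΔT = Δh/(αH) = 0.18 / (1.7×10⁻⁴ × 1300) ≈ 0.8145 °C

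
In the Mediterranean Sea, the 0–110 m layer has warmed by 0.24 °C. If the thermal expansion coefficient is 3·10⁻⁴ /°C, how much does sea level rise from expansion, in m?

0.0079 m

Δh = αΔT·H = 3×10⁻⁴ × 0.24 × 110 = 0.00792 m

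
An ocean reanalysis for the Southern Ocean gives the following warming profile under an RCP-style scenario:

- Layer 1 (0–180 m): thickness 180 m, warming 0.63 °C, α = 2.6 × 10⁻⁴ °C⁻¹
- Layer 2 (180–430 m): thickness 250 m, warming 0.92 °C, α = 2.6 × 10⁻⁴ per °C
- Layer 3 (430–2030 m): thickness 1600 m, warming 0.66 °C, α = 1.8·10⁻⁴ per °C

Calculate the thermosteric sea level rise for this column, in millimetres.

Δh = 279 mm

Layer 1: 180 × 2.6×10⁻⁴ × 0.63 = 0.029484 m
2.6×10⁻⁴ × 0.92 × 250 = 0.05980 m
430–2030 m: 1600 × 0.66 × 1.8×10⁻⁴ = 0.19008 m
Δh = 0.029484 + 0.05980 + 0.19008 = 0.279364 m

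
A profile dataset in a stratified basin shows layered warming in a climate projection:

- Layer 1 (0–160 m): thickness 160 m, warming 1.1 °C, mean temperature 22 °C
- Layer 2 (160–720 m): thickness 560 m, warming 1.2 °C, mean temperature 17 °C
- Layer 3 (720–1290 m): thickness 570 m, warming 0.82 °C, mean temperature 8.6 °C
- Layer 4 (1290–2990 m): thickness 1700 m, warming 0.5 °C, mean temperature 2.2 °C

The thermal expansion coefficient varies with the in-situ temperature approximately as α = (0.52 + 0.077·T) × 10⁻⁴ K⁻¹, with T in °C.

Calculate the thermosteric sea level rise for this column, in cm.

Δh = 27.6 cm

Layer 1: α = (0.52 + 0.077×22)×10⁻⁴ = 2.214×10⁻⁴ K⁻¹
Layer 2: α = (0.52 + 0.077×17)×10⁻⁴ = 1.829×10⁻⁴ K⁻¹
Layer 3: α = (0.52 + 0.077×8.6)×10⁻⁴ = 1.1822×10⁻⁴ K⁻¹
Layer 4: α = (0.52 + 0.077×2.2)×10⁻⁴ = 0.6894×10⁻⁴ K⁻¹
160 × 1.1 × 2.214×10⁻⁴ = 0.0389664 m
Layer 2: 1.2 × 560 × 1.829×10⁻⁴ = 0.1229088 m
720–1290 m: 1.1822×10⁻⁴ × 570 × 0.82 = 0.055256028 m
Layer 4: 1700 × 0.5 × 0.6894×10⁻⁴ = 0.058599 m
Δh = 0.0389664 + 0.1229088 + 0.055256028 + 0.058599 = 0.275730228 m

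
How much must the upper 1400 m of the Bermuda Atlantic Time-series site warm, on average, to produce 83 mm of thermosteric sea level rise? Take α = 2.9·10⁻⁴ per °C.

ΔT = Δh/(αH) = 0.083 / (2.9×10⁻⁴ × 1400) ≈ 0.2044 K

about 0.204 K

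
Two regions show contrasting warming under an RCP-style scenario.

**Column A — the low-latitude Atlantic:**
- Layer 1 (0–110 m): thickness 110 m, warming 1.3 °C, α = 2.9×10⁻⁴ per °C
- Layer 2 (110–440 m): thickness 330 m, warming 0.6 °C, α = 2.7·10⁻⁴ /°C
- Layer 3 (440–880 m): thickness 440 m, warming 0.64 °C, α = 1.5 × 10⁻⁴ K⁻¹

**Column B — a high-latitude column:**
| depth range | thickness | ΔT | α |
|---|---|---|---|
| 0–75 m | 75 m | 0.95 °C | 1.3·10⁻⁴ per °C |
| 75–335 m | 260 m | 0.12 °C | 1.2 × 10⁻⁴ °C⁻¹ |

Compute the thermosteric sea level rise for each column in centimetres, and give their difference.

A 2.9×10⁻⁴ × 1.3 × 110 = 0.04147 m
A Layer 2: 0.6 × 330 × 2.7×10⁻⁴ = 0.05346 m
A 440–880 m: 0.64 × 440 × 1.5×10⁻⁴ = 0.04224 m
A total: 0.13717 m
B 0–75 m: 1.3×10⁻⁴ × 75 × 0.95 = 0.0092625 m
B Layer 2: 1.2×10⁻⁴ × 260 × 0.12 = 0.003744 m
B total: 0.0130065 m
Difference: 0.13717 − 0.0130065 = 0.1241635 m

Δh_A ≈ 13.7 cm, Δh_B ≈ 1.30 cm; difference ≈ 12.4 cm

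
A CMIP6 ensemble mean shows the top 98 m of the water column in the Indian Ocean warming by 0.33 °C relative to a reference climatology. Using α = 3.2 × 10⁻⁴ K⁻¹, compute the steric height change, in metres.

0.0103 m of thermosteric rise

Δh = αΔT·H = 3.2×10⁻⁴ × 0.33 × 98 = 0.0103488 m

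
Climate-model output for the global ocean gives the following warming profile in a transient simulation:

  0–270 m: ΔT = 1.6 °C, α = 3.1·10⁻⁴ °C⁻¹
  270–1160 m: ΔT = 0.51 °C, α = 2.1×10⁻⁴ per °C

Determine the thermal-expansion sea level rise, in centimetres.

Layer 1: 1.6 × 3.1×10⁻⁴ × 270 = 0.13392 m
270–1160 m: 2.1×10⁻⁴ × 890 × 0.51 = 0.095319 m
Δh = 0.13392 + 0.095319 = 0.229239 m ≈ 23 cm

23 cm of thermosteric rise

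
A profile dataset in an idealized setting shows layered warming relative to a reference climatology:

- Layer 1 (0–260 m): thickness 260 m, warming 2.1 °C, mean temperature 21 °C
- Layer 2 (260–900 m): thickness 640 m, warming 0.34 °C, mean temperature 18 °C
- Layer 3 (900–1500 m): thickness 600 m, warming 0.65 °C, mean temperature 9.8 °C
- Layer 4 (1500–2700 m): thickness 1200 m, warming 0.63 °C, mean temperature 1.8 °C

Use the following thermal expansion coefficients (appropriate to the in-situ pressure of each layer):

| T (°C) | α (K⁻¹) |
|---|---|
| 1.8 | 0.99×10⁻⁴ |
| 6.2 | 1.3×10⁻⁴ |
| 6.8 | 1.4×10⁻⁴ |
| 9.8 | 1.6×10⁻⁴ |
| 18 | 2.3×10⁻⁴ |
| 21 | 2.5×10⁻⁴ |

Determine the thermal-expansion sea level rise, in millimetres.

Layer 1 at 21 °C → α = 2.5×10⁻⁴ K⁻¹
Layer 2 at 18 °C → α = 2.3×10⁻⁴ K⁻¹
Layer 3 at 9.8 °C → α = 1.6×10⁻⁴ K⁻¹
Layer 4 at 1.8 °C → α = 0.99×10⁻⁴ K⁻¹
2.1 × 260 × 2.5×10⁻⁴ = 0.13650 m
Layer 2: 0.34 × 640 × 2.3×10⁻⁴ = 0.050048 m
600 × 0.65 × 1.6×10⁻⁴ = 0.06240 m
1500–2700 m: 0.99×10⁻⁴ × 1200 × 0.63 = 0.074844 m
Δh = 0.13650 + 0.050048 + 0.06240 + 0.074844 = 0.323792 m

Δh = 324 mm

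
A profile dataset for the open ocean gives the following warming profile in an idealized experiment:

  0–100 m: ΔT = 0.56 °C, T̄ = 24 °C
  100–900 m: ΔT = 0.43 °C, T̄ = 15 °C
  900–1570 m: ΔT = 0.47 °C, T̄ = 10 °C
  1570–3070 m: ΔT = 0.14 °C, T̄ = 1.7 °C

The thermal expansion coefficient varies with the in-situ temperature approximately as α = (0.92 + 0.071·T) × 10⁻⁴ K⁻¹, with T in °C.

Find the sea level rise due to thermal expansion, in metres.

Δh = 0.16 m

Layer 1: α = (0.92 + 0.071×24)×10⁻⁴ = 2.624×10⁻⁴ K⁻¹
Layer 2: α = (0.92 + 0.071×15)×10⁻⁴ = 1.985×10⁻⁴ K⁻¹
Layer 3: α = (0.92 + 0.071×10)×10⁻⁴ = 1.63×10⁻⁴ K⁻¹
Layer 4: α = (0.92 + 0.071×1.7)×10⁻⁴ = 1.0407×10⁻⁴ K⁻¹
Layer 1: 0.56 × 2.624×10⁻⁴ × 100 = 0.0146944 m
1.985×10⁻⁴ × 800 × 0.43 = 0.068284 m
900–1570 m: 0.47 × 670 × 1.63×10⁻⁴ = 0.0513287 m
0.14 × 1500 × 1.0407×10⁻⁴ = 0.0218547 m
Δh = 0.0146944 + 0.068284 + 0.0513287 + 0.0218547 = 0.1561618 m ≈ 0.16 m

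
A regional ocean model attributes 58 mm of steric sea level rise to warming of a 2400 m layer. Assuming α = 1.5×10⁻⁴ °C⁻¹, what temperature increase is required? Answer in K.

ΔT = Δh/(αH) = 0.058 / (1.5×10⁻⁴ × 2400) ≈ 0.1611 K

ΔT ≈ 0.161 K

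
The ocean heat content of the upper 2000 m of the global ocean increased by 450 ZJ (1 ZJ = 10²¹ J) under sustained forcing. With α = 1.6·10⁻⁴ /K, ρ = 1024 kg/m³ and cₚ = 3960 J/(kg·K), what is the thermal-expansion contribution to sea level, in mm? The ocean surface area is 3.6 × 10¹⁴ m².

Δh ≈ 49.3 mm

Per unit area: Q = 450×10²¹ / (3.6×10¹⁴) = 1.25×10⁹ J/m²
Δh = αQ/(ρcₚ) = 1.6×10⁻⁴ × 1.25×10⁹ / (1024 × 3960) ≈ 0.049321 m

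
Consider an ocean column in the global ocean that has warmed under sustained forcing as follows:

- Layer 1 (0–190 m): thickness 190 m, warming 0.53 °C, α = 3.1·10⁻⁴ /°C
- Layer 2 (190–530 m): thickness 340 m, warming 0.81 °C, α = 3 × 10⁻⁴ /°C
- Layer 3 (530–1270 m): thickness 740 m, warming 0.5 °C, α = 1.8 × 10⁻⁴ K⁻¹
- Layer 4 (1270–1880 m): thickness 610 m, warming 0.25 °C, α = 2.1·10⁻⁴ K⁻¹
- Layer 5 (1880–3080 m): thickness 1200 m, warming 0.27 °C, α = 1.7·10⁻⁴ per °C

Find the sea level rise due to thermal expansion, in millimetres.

Layer 1: 3.1×10⁻⁴ × 190 × 0.53 = 0.031217 m
3×10⁻⁴ × 340 × 0.81 = 0.08262 m
1.8×10⁻⁴ × 0.5 × 740 = 0.06660 m
0.25 × 2.1×10⁻⁴ × 610 = 0.032025 m
Layer 5: 1200 × 0.27 × 1.7×10⁻⁴ = 0.05508 m
Δh = 0.031217 + 0.08262 + 0.06660 + 0.032025 + 0.05508 = 0.267542 m ≈ 268 mm

about 268 mm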